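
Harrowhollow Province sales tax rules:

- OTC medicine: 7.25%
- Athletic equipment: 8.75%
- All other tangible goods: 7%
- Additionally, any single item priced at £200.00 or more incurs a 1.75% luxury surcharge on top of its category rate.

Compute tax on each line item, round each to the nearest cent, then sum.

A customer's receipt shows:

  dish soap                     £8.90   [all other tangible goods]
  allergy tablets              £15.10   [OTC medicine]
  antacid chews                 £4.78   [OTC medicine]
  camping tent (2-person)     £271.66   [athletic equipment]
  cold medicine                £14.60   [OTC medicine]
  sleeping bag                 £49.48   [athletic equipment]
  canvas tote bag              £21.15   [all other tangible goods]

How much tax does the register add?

£37.45

Dish soap £8.90: all other tangible goods → 7% → £0.62
Allergy tablets £15.10: OTC medicine → 7.25% → £1.09
Antacid chews £4.78: OTC medicine → 7.25% → £0.35
Camping tent (2-person) £271.66: athletic equipment → 8.75% + 1.75% surcharge = 10.5% → £28.52
Cold medicine £14.60: OTC medicine → 7.25% → £1.06
Sleeping bag £49.48: athletic equipment → 8.75% → £4.33
Canvas tote bag £21.15: all other tangible goods → 7% → £1.48
Total tax = £0.62 + £1.09 + £0.35 + £28.52 + £1.06 + £4.33 + £1.48 = £37.45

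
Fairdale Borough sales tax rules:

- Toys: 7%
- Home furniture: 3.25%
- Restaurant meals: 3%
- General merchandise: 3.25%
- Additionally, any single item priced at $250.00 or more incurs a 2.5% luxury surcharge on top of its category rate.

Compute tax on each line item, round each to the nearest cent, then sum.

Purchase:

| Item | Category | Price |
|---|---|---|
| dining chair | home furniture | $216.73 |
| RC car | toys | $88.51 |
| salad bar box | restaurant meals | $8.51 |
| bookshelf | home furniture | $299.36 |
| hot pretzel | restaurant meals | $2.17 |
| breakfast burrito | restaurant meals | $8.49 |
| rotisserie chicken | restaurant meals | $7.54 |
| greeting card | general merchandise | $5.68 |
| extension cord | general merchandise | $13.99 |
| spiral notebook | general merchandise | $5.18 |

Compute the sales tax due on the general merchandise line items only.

Greeting card $5.68: general merchandise → 3.25% → $0.18
Extension cord $13.99: general merchandise → 3.25% → $0.45
Spiral notebook $5.18: general merchandise → 3.25% → $0.17
Tax on general merchandise = $0.18 + $0.45 + $0.17 = $0.80

$0.80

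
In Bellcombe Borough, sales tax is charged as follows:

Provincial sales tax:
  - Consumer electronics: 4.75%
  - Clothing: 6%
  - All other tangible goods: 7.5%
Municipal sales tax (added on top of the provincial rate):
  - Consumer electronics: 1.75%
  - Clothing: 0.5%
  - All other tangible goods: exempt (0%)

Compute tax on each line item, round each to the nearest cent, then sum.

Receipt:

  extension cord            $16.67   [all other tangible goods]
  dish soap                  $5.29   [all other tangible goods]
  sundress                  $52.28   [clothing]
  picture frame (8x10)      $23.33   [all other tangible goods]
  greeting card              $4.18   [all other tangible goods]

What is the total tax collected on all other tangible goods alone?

Extension cord $16.67: all other tangible goods → 7.5% + 0% municipal = 7.5% → $1.25
Dish soap $5.29: all other tangible goods → 7.5% + 0% municipal = 7.5% → $0.40
Picture frame (8x10) $23.33: all other tangible goods → 7.5% + 0% municipal = 7.5% → $1.75
Greeting card $4.18: all other tangible goods → 7.5% + 0% municipal = 7.5% → $0.31
Tax on all other tangible goods = $1.25 + $0.40 + $1.75 + $0.31 = $3.71

$3.71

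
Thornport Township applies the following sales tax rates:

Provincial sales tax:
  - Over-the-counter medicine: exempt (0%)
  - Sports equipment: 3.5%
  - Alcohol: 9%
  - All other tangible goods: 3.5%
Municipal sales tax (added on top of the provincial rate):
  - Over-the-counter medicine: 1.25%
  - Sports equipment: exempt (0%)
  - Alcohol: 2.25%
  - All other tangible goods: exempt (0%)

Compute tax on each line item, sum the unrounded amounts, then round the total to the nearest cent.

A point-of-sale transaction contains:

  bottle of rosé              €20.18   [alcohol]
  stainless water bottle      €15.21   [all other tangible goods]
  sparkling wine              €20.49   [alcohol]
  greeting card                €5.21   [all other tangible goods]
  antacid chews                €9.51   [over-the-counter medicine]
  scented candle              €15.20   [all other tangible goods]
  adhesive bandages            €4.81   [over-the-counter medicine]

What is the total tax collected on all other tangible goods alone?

€1.25

Stainless water bottle €15.21: all other tangible goods → 3.5% + 0% municipal = 3.5% → €0.53235
Greeting card €5.21: all other tangible goods → 3.5% + 0% municipal = 3.5% → €0.18235
Scented candle €15.20: all other tangible goods → 3.5% + 0% municipal = 3.5% → €0.532
Tax on all other tangible goods: unrounded sum = €1.2467 → €1.25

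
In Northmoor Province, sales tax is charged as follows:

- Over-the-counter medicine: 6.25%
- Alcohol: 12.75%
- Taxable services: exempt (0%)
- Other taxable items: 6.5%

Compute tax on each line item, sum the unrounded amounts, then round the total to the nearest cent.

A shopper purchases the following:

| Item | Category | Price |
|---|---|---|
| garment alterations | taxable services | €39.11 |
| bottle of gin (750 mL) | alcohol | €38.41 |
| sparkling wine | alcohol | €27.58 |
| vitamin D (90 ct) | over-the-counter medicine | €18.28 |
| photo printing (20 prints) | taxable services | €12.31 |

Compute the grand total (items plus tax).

€145.25

Garment alterations €39.11: taxable services → 0% → €0.00
Bottle of gin (750 mL) €38.41: alcohol → 12.75% → €4.897275
Sparkling wine €27.58: alcohol → 12.75% → €3.51645
Vitamin D (90 ct) €18.28: over-the-counter medicine → 6.25% → €1.1425
Photo printing (20 prints) €12.31: taxable services → 0% → €0.00
Subtotal = €135.69; unrounded tax = €9.556225 → €9.56; total due = €145.25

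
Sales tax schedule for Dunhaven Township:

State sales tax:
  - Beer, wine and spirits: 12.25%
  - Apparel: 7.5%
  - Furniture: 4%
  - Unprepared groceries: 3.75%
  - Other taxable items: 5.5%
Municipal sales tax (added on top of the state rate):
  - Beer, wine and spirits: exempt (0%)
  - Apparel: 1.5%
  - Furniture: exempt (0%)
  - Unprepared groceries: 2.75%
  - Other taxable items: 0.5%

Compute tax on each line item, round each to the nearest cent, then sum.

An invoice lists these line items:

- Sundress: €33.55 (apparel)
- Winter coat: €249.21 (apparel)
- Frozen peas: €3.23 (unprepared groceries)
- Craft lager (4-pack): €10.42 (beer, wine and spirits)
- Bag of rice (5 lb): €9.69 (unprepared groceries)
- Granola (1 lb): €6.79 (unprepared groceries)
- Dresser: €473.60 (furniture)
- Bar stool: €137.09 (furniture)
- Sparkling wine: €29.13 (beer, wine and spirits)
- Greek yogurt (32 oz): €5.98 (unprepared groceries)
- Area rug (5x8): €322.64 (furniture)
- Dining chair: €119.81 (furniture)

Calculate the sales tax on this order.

Sundress €33.55: apparel → 7.5% + 1.5% municipal = 9% → €3.02
Winter coat €249.21: apparel → 7.5% + 1.5% municipal = 9% → €22.43
Frozen peas €3.23: unprepared groceries → 3.75% + 2.75% municipal = 6.5% → €0.21
Craft lager (4-pack) €10.42: beer, wine and spirits → 12.25% + 0% municipal = 12.25% → €1.28
Bag of rice (5 lb) €9.69: unprepared groceries → 3.75% + 2.75% municipal = 6.5% → €0.63
Granola (1 lb) €6.79: unprepared groceries → 3.75% + 2.75% municipal = 6.5% → €0.44
Dresser €473.60: furniture → 4% + 0% municipal = 4% → €18.94
Bar stool €137.09: furniture → 4% + 0% municipal = 4% → €5.48
Sparkling wine €29.13: beer, wine and spirits → 12.25% + 0% municipal = 12.25% → €3.57
Greek yogurt (32 oz) €5.98: unprepared groceries → 3.75% + 2.75% municipal = 6.5% → €0.39
Area rug (5x8) €322.64: furniture → 4% + 0% municipal = 4% → €12.91
Dining chair €119.81: furniture → 4% + 0% municipal = 4% → €4.79
Total tax = €3.02 + €22.43 + €0.21 + €1.28 + €0.63 + €0.44 + €18.94 + €5.48 + €3.57 + €0.39 + €12.91 + €4.79 = €74.09

€74.09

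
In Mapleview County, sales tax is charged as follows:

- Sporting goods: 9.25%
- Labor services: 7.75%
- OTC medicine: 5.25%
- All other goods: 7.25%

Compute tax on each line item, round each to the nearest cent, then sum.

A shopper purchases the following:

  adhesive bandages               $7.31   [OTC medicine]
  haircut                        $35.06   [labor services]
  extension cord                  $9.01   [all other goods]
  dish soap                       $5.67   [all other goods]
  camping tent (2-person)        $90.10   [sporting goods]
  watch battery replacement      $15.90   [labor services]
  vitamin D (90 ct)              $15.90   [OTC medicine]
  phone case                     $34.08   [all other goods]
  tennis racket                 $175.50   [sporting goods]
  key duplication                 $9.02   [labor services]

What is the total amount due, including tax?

$431.50

Adhesive bandages $7.31: OTC medicine → 5.25% → $0.38
Haircut $35.06: labor services → 7.75% → $2.72
Extension cord $9.01: all other goods → 7.25% → $0.65
Dish soap $5.67: all other goods → 7.25% → $0.41
Camping tent (2-person) $90.10: sporting goods → 9.25% → $8.33
Watch battery replacement $15.90: labor services → 7.75% → $1.23
Vitamin D (90 ct) $15.90: OTC medicine → 5.25% → $0.83
Phone case $34.08: all other goods → 7.25% → $2.47
Tennis racket $175.50: sporting goods → 9.25% → $16.23
Key duplication $9.02: labor services → 7.75% → $0.70
Subtotal = $397.55; tax = $33.95; total due = $431.50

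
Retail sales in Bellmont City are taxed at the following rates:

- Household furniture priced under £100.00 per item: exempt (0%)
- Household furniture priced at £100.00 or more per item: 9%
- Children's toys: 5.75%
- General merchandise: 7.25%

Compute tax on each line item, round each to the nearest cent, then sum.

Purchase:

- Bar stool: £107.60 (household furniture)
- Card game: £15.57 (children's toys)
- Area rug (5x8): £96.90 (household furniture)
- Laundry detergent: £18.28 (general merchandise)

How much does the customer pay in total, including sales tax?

Bar stool £107.60: household furniture, £100.00 or more → 9% → £9.68
Card game £15.57: children's toys → 5.75% → £0.90
Area rug (5x8) £96.90: household furniture, under £100.00 → 0% → £0.00
Laundry detergent £18.28: general merchandise → 7.25% → £1.33
Subtotal = £238.35; tax = £11.91; total due = £250.26

£250.26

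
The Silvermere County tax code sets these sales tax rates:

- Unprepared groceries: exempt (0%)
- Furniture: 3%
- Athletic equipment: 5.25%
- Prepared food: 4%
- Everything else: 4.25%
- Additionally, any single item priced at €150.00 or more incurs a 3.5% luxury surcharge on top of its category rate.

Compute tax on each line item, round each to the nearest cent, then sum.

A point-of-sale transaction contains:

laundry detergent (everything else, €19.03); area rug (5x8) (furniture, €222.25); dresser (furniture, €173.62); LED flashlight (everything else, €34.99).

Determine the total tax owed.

€28.04

Laundry detergent €19.03: everything else → 4.25% → €0.81
Area rug (5x8) €222.25: furniture → 3% + 3.5% surcharge = 6.5% → €14.45
Dresser €173.62: furniture → 3% + 3.5% surcharge = 6.5% → €11.29
LED flashlight €34.99: everything else → 4.25% → €1.49
Total tax = €0.81 + €14.45 + €11.29 + €1.49 = €28.04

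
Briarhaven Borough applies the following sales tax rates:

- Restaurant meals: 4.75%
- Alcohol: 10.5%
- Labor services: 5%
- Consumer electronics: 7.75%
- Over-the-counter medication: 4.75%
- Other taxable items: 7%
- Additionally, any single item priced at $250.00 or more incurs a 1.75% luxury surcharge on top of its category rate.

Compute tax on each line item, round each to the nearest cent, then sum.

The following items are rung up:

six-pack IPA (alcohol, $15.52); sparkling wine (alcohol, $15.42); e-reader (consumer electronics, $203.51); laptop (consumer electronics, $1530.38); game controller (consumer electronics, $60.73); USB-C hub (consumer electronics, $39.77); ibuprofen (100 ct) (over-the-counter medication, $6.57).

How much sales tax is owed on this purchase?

Six-pack IPA $15.52: alcohol → 10.5% → $1.63
Sparkling wine $15.42: alcohol → 10.5% → $1.62
E-reader $203.51: consumer electronics → 7.75% → $15.77
Laptop $1530.38: consumer electronics → 7.75% + 1.75% surcharge = 9.5% → $145.39
Game controller $60.73: consumer electronics → 7.75% → $4.71
USB-C hub $39.77: consumer electronics → 7.75% → $3.08
Ibuprofen (100 ct) $6.57: over-the-counter medication → 4.75% → $0.31
Total tax = $1.63 + $1.62 + $15.77 + $145.39 + $4.71 + $3.08 + $0.31 = $172.51

$172.51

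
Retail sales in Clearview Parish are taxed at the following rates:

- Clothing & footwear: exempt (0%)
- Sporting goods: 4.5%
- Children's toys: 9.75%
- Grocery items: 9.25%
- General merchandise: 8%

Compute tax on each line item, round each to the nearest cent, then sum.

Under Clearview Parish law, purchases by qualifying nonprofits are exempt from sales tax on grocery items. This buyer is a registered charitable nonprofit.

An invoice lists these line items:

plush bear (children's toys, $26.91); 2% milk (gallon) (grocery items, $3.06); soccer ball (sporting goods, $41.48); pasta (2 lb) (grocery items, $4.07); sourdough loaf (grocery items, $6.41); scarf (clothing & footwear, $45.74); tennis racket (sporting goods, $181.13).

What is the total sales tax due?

$12.64

Plush bear $26.91: children's toys → 9.75% → $2.62
2% milk (gallon) $3.06: grocery items, buyer-exempt → 0% → $0.00
Soccer ball $41.48: sporting goods → 4.5% → $1.87
Pasta (2 lb) $4.07: grocery items, buyer-exempt → 0% → $0.00
Sourdough loaf $6.41: grocery items, buyer-exempt → 0% → $0.00
Scarf $45.74: clothing & footwear → 0% → $0.00
Tennis racket $181.13: sporting goods → 4.5% → $8.15
Total tax = $2.62 + $1.87 + $8.15 = $12.64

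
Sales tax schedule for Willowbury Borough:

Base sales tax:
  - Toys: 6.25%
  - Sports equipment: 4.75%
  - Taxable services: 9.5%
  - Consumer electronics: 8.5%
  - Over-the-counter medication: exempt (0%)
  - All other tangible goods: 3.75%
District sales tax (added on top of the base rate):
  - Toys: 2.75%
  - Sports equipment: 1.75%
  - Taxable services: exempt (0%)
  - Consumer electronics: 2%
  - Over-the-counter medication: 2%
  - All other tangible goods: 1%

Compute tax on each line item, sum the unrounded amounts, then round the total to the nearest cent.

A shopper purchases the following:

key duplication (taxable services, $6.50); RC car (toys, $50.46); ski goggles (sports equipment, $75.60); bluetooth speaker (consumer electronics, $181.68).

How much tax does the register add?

$29.15

Key duplication $6.50: taxable services → 9.5% + 0% district = 9.5% → $0.6175
RC car $50.46: toys → 6.25% + 2.75% district = 9% → $4.5414
Ski goggles $75.60: sports equipment → 4.75% + 1.75% district = 6.5% → $4.914
Bluetooth speaker $181.68: consumer electronics → 8.5% + 2% district = 10.5% → $19.0764
Unrounded tax sum = $29.1493 → $29.15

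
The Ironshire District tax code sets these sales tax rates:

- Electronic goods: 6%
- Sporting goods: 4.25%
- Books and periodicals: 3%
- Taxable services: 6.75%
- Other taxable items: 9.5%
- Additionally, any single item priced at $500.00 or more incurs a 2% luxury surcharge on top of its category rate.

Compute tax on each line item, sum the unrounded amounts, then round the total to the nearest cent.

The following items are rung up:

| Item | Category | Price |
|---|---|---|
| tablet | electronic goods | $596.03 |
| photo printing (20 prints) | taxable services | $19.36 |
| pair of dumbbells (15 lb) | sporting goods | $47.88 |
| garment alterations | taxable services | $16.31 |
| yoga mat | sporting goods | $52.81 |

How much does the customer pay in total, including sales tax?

$786.76

Tablet $596.03: electronic goods → 6% + 2% surcharge = 8% → $47.6824
Photo printing (20 prints) $19.36: taxable services → 6.75% → $1.3068
Pair of dumbbells (15 lb) $47.88: sporting goods → 4.25% → $2.0349
Garment alterations $16.31: taxable services → 6.75% → $1.100925
Yoga mat $52.81: sporting goods → 4.25% → $2.244425
Subtotal = $732.39; unrounded tax = $54.36945 → $54.37; total due = $786.76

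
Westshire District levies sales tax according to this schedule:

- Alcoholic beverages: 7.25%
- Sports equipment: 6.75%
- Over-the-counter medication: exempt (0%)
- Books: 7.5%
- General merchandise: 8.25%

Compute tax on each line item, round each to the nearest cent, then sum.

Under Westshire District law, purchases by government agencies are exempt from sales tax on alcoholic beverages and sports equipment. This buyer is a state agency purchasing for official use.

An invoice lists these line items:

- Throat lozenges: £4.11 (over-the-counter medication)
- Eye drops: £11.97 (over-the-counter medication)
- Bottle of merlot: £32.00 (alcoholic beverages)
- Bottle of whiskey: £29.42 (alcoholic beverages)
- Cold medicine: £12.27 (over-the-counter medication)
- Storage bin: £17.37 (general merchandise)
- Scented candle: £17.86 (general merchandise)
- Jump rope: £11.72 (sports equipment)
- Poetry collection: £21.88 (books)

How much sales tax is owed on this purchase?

£4.54

Throat lozenges £4.11: over-the-counter medication → 0% → £0.00
Eye drops £11.97: over-the-counter medication → 0% → £0.00
Bottle of merlot £32.00: alcoholic beverages, buyer-exempt → 0% → £0.00
Bottle of whiskey £29.42: alcoholic beverages, buyer-exempt → 0% → £0.00
Cold medicine £12.27: over-the-counter medication → 0% → £0.00
Storage bin £17.37: general merchandise → 8.25% → £1.43
Scented candle £17.86: general merchandise → 8.25% → £1.47
Jump rope £11.72: sports equipment, buyer-exempt → 0% → £0.00
Poetry collection £21.88: books → 7.5% → £1.64
Total tax = £1.43 + £1.47 + £1.64 = £4.54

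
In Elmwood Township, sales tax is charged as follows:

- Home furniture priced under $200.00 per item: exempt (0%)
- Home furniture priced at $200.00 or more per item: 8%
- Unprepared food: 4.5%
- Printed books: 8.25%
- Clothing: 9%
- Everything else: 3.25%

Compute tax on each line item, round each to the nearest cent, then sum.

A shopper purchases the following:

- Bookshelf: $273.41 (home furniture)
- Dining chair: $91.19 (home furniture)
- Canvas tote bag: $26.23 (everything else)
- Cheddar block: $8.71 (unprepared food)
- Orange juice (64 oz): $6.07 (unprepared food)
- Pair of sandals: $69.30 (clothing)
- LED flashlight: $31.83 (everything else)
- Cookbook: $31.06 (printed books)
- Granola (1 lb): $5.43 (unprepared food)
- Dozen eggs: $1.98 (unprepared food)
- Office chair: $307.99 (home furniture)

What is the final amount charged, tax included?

$911.38

Bookshelf $273.41: home furniture, $200.00 or more → 8% → $21.87
Dining chair $91.19: home furniture, under $200.00 → 0% → $0.00
Canvas tote bag $26.23: everything else → 3.25% → $0.85
Cheddar block $8.71: unprepared food → 4.5% → $0.39
Orange juice (64 oz) $6.07: unprepared food → 4.5% → $0.27
Pair of sandals $69.30: clothing → 9% → $6.24
LED flashlight $31.83: everything else → 3.25% → $1.03
Cookbook $31.06: printed books → 8.25% → $2.56
Granola (1 lb) $5.43: unprepared food → 4.5% → $0.24
Dozen eggs $1.98: unprepared food → 4.5% → $0.09
Office chair $307.99: home furniture, $200.00 or more → 8% → $24.64
Subtotal = $853.20; tax = $58.18; total due = $911.38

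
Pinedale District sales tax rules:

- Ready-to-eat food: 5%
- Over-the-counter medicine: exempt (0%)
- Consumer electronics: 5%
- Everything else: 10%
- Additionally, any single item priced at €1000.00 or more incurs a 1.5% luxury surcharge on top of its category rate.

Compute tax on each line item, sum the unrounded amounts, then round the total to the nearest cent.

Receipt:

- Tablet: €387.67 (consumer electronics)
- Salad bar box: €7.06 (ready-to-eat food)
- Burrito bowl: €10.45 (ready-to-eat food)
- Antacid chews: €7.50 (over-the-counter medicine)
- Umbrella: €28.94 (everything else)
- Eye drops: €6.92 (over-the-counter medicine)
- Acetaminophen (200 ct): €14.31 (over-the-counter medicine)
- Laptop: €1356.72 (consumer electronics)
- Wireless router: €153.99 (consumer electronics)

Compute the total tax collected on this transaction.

€119.04

Tablet €387.67: consumer electronics → 5% → €19.3835
Salad bar box €7.06: ready-to-eat food → 5% → €0.353
Burrito bowl €10.45: ready-to-eat food → 5% → €0.5225
Antacid chews €7.50: over-the-counter medicine → 0% → €0.00
Umbrella €28.94: everything else → 10% → €2.894
Eye drops €6.92: over-the-counter medicine → 0% → €0.00
Acetaminophen (200 ct) €14.31: over-the-counter medicine → 0% → €0.00
Laptop €1356.72: consumer electronics → 5% + 1.5% surcharge = 6.5% → €88.1868
Wireless router €153.99: consumer electronics → 5% → €7.6995
Unrounded tax sum = €119.0393 → €119.04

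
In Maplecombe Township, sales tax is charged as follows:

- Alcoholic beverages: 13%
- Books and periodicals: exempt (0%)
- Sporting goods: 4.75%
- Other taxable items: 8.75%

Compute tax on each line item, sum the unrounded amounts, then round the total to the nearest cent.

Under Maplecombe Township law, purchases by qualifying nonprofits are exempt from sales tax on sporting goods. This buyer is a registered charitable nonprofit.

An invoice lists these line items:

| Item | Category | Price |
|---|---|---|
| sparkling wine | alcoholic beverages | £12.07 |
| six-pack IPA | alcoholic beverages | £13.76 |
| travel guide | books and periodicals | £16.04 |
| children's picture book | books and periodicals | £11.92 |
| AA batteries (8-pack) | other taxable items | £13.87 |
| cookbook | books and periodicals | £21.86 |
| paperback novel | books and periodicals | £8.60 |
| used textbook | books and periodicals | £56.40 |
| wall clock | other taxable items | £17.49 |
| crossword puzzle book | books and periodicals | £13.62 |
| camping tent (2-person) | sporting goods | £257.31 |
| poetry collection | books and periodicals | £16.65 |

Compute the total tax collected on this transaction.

£6.10

Sparkling wine £12.07: alcoholic beverages → 13% → £1.5691
Six-pack IPA £13.76: alcoholic beverages → 13% → £1.7888
Travel guide £16.04: books and periodicals → 0% → £0.00
Children's picture book £11.92: books and periodicals → 0% → £0.00
AA batteries (8-pack) £13.87: other taxable items → 8.75% → £1.213625
Cookbook £21.86: books and periodicals → 0% → £0.00
Paperback novel £8.60: books and periodicals → 0% → £0.00
Used textbook £56.40: books and periodicals → 0% → £0.00
Wall clock £17.49: other taxable items → 8.75% → £1.530375
Crossword puzzle book £13.62: books and periodicals → 0% → £0.00
Camping tent (2-person) £257.31: sporting goods, buyer-exempt → 0% → £0.00
Poetry collection £16.65: books and periodicals → 0% → £0.00
Unrounded tax sum = £6.1019 → £6.10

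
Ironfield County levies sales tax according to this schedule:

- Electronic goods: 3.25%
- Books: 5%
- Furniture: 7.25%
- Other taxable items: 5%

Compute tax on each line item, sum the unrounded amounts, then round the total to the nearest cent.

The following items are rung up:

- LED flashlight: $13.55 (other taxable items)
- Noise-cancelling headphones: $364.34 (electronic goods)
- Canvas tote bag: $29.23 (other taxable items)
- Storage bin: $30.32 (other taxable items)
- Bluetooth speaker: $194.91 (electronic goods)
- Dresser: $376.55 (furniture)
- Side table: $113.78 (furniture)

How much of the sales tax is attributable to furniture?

Dresser $376.55: furniture → 7.25% → $27.299875
Side table $113.78: furniture → 7.25% → $8.24905
Tax on furniture: unrounded sum = $35.548925 → $35.55

$35.55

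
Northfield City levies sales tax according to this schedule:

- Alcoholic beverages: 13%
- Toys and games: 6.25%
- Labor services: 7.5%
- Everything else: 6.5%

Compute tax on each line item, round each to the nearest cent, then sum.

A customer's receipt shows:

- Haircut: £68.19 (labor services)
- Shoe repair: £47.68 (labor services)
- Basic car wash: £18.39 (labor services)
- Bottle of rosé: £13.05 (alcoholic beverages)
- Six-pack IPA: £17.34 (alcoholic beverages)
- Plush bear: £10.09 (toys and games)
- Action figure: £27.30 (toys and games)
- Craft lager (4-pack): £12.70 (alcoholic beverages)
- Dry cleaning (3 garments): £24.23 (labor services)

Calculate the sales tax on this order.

£19.83

Haircut £68.19: labor services → 7.5% → £5.11
Shoe repair £47.68: labor services → 7.5% → £3.58
Basic car wash £18.39: labor services → 7.5% → £1.38
Bottle of rosé £13.05: alcoholic beverages → 13% → £1.70
Six-pack IPA £17.34: alcoholic beverages → 13% → £2.25
Plush bear £10.09: toys and games → 6.25% → £0.63
Action figure £27.30: toys and games → 6.25% → £1.71
Craft lager (4-pack) £12.70: alcoholic beverages → 13% → £1.65
Dry cleaning (3 garments) £24.23: labor services → 7.5% → £1.82
Total tax = £5.11 + £3.58 + £1.38 + £1.70 + £2.25 + £0.63 + £1.71 + £1.65 + £1.82 = £19.83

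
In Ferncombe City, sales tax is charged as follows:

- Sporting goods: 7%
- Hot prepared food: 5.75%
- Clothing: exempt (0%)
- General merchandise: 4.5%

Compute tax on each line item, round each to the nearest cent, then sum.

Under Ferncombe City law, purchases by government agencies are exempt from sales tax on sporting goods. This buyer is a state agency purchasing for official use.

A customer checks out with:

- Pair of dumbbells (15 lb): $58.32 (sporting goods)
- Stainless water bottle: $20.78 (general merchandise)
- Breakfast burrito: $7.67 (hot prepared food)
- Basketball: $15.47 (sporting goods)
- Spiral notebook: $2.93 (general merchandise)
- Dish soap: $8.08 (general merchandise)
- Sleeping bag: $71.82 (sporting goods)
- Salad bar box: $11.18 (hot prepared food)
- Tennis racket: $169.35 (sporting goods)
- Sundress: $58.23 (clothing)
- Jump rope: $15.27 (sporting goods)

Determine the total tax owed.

Pair of dumbbells (15 lb) $58.32: sporting goods, buyer-exempt → 0% → $0.00
Stainless water bottle $20.78: general merchandise → 4.5% → $0.94
Breakfast burrito $7.67: hot prepared food → 5.75% → $0.44
Basketball $15.47: sporting goods, buyer-exempt → 0% → $0.00
Spiral notebook $2.93: general merchandise → 4.5% → $0.13
Dish soap $8.08: general merchandise → 4.5% → $0.36
Sleeping bag $71.82: sporting goods, buyer-exempt → 0% → $0.00
Salad bar box $11.18: hot prepared food → 5.75% → $0.64
Tennis racket $169.35: sporting goods, buyer-exempt → 0% → $0.00
Sundress $58.23: clothing → 0% → $0.00
Jump rope $15.27: sporting goods, buyer-exempt → 0% → $0.00
Total tax = $0.94 + $0.44 + $0.13 + $0.36 + $0.64 = $2.51

$2.51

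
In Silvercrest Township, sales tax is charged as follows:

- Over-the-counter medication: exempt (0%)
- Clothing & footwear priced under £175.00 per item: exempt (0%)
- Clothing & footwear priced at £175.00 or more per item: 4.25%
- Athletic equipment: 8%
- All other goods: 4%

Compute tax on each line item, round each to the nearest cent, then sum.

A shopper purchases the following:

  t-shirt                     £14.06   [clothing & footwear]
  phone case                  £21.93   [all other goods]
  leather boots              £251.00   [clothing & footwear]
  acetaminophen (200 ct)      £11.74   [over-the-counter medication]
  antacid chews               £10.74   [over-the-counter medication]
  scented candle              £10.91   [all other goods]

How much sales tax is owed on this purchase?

£11.99

T-shirt £14.06: clothing & footwear, under £175.00 → 0% → £0.00
Phone case £21.93: all other goods → 4% → £0.88
Leather boots £251.00: clothing & footwear, £175.00 or more → 4.25% → £10.67
Acetaminophen (200 ct) £11.74: over-the-counter medication → 0% → £0.00
Antacid chews £10.74: over-the-counter medication → 0% → £0.00
Scented candle £10.91: all other goods → 4% → £0.44
Total tax = £0.88 + £10.67 + £0.44 = £11.99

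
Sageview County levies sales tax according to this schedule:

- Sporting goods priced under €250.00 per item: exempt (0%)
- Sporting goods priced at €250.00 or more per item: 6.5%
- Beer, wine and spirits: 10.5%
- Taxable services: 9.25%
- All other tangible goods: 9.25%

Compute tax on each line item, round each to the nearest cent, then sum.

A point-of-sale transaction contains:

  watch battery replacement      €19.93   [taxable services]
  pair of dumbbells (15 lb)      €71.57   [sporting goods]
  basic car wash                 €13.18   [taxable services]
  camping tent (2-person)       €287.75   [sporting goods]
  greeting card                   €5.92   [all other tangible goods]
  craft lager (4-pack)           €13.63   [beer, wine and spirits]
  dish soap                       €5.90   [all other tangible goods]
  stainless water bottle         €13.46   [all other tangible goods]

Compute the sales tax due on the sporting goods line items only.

Pair of dumbbells (15 lb) €71.57: sporting goods, under €250.00 → 0% → €0.00
Camping tent (2-person) €287.75: sporting goods, €250.00 or more → 6.5% → €18.70
Tax on sporting goods = €0.00 + €18.70 = €18.70

€18.70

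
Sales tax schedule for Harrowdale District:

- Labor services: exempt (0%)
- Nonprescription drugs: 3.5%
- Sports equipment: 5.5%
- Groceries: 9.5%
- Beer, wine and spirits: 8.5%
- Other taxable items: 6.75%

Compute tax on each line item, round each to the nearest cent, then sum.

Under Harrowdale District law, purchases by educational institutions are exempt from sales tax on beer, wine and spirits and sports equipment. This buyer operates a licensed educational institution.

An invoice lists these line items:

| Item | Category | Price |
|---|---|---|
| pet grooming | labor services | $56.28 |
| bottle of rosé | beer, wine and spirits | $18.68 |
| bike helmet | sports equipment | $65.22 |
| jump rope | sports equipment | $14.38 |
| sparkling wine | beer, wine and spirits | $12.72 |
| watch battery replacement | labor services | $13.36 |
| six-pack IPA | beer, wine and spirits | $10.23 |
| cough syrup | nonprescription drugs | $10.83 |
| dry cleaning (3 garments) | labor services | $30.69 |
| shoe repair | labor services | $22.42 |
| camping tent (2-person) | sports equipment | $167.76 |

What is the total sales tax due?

$0.38

Pet grooming $56.28: labor services → 0% → $0.00
Bottle of rosé $18.68: beer, wine and spirits, buyer-exempt → 0% → $0.00
Bike helmet $65.22: sports equipment, buyer-exempt → 0% → $0.00
Jump rope $14.38: sports equipment, buyer-exempt → 0% → $0.00
Sparkling wine $12.72: beer, wine and spirits, buyer-exempt → 0% → $0.00
Watch battery replacement $13.36: labor services → 0% → $0.00
Six-pack IPA $10.23: beer, wine and spirits, buyer-exempt → 0% → $0.00
Cough syrup $10.83: nonprescription drugs → 3.5% → $0.38
Dry cleaning (3 garments) $30.69: labor services → 0% → $0.00
Shoe repair $22.42: labor services → 0% → $0.00
Camping tent (2-person) $167.76: sports equipment, buyer-exempt → 0% → $0.00
Total tax = $0.38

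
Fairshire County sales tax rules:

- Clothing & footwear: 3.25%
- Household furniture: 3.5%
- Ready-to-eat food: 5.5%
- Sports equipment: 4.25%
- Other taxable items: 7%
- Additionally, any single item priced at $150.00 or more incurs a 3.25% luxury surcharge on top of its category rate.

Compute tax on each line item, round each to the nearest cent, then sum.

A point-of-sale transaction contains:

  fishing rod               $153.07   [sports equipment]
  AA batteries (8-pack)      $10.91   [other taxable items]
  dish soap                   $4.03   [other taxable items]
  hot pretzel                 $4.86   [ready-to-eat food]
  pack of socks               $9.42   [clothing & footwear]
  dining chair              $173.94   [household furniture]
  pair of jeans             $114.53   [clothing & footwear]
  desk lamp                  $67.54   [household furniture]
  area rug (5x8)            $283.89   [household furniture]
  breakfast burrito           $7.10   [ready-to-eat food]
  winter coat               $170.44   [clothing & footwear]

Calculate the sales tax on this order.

$61.55

Fishing rod $153.07: sports equipment → 4.25% + 3.25% surcharge = 7.5% → $11.48
AA batteries (8-pack) $10.91: other taxable items → 7% → $0.76
Dish soap $4.03: other taxable items → 7% → $0.28
Hot pretzel $4.86: ready-to-eat food → 5.5% → $0.27
Pack of socks $9.42: clothing & footwear → 3.25% → $0.31
Dining chair $173.94: household furniture → 3.5% + 3.25% surcharge = 6.75% → $11.74
Pair of jeans $114.53: clothing & footwear → 3.25% → $3.72
Desk lamp $67.54: household furniture → 3.5% → $2.36
Area rug (5x8) $283.89: household furniture → 3.5% + 3.25% surcharge = 6.75% → $19.16
Breakfast burrito $7.10: ready-to-eat food → 5.5% → $0.39
Winter coat $170.44: clothing & footwear → 3.25% + 3.25% surcharge = 6.5% → $11.08
Total tax = $11.48 + $0.76 + $0.28 + $0.27 + $0.31 + $11.74 + $3.72 + $2.36 + $19.16 + $0.39 + $11.08 = $61.55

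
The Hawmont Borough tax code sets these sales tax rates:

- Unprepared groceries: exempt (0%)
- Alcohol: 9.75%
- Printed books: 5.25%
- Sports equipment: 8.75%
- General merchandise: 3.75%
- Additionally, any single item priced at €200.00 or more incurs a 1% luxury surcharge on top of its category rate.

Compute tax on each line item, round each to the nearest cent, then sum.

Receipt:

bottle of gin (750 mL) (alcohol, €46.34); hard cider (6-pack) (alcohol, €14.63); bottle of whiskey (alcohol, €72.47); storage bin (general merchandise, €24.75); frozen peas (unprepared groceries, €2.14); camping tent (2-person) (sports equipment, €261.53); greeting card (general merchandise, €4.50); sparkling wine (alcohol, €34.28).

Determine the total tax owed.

€42.96

Bottle of gin (750 mL) €46.34: alcohol → 9.75% → €4.52
Hard cider (6-pack) €14.63: alcohol → 9.75% → €1.43
Bottle of whiskey €72.47: alcohol → 9.75% → €7.07
Storage bin €24.75: general merchandise → 3.75% → €0.93
Frozen peas €2.14: unprepared groceries → 0% → €0.00
Camping tent (2-person) €261.53: sports equipment → 8.75% + 1% surcharge = 9.75% → €25.50
Greeting card €4.50: general merchandise → 3.75% → €0.17
Sparkling wine €34.28: alcohol → 9.75% → €3.34
Total tax = €4.52 + €1.43 + €7.07 + €0.93 + €25.50 + €0.17 + €3.34 = €42.96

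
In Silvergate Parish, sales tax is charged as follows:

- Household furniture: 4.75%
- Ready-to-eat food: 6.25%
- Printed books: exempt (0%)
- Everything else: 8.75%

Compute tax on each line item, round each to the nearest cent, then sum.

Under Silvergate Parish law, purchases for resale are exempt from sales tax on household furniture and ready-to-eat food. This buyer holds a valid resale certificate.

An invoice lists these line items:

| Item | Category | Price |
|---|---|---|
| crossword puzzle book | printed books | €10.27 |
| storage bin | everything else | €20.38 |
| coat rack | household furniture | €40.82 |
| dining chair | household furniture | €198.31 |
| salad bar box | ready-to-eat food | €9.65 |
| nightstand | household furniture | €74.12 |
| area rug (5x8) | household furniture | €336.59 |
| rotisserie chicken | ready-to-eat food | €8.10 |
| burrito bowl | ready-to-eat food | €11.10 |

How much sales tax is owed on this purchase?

€1.78

Crossword puzzle book €10.27: printed books → 0% → €0.00
Storage bin €20.38: everything else → 8.75% → €1.78
Coat rack €40.82: household furniture, buyer-exempt → 0% → €0.00
Dining chair €198.31: household furniture, buyer-exempt → 0% → €0.00
Salad bar box €9.65: ready-to-eat food, buyer-exempt → 0% → €0.00
Nightstand €74.12: household furniture, buyer-exempt → 0% → €0.00
Area rug (5x8) €336.59: household furniture, buyer-exempt → 0% → €0.00
Rotisserie chicken €8.10: ready-to-eat food, buyer-exempt → 0% → €0.00
Burrito bowl €11.10: ready-to-eat food, buyer-exempt → 0% → €0.00
Total tax = €1.78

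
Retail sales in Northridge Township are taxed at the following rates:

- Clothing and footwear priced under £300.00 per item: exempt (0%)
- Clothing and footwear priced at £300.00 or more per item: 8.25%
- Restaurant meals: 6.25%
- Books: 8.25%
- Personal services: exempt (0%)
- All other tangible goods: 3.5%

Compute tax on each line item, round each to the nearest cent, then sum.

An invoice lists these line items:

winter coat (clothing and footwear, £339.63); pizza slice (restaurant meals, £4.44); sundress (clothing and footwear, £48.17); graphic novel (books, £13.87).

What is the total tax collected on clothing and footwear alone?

Winter coat £339.63: clothing and footwear, £300.00 or more → 8.25% → £28.02
Sundress £48.17: clothing and footwear, under £300.00 → 0% → £0.00
Tax on clothing and footwear = £28.02 + £0.00 = £28.02

£28.02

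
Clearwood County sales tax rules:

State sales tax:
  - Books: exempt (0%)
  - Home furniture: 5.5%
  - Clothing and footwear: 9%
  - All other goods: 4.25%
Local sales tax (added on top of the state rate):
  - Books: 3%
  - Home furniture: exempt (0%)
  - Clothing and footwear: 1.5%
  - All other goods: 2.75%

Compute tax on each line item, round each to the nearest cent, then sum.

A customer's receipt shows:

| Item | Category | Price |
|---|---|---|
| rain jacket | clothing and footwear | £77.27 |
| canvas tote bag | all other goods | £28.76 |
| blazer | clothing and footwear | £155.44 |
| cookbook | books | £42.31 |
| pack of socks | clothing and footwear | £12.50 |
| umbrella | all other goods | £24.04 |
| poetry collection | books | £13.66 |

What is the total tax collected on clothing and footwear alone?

£25.74

Rain jacket £77.27: clothing and footwear → 9% + 1.5% local = 10.5% → £8.11
Blazer £155.44: clothing and footwear → 9% + 1.5% local = 10.5% → £16.32
Pack of socks £12.50: clothing and footwear → 9% + 1.5% local = 10.5% → £1.31
Tax on clothing and footwear = £8.11 + £16.32 + £1.31 = £25.74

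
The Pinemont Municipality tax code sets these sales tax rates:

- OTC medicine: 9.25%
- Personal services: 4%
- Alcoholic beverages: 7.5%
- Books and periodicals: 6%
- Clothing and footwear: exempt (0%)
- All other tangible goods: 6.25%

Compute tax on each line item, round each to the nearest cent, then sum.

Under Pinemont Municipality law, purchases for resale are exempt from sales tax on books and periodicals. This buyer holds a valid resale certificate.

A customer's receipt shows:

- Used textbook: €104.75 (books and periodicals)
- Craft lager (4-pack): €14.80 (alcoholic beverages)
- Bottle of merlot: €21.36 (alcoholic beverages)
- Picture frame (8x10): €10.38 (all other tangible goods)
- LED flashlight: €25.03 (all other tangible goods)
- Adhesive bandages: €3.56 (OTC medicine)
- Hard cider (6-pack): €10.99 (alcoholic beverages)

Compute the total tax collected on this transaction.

Used textbook €104.75: books and periodicals, buyer-exempt → 0% → €0.00
Craft lager (4-pack) €14.80: alcoholic beverages → 7.5% → €1.11
Bottle of merlot €21.36: alcoholic beverages → 7.5% → €1.60
Picture frame (8x10) €10.38: all other tangible goods → 6.25% → €0.65
LED flashlight €25.03: all other tangible goods → 6.25% → €1.56
Adhesive bandages €3.56: OTC medicine → 9.25% → €0.33
Hard cider (6-pack) €10.99: alcoholic beverages → 7.5% → €0.82
Total tax = €1.11 + €1.60 + €0.65 + €1.56 + €0.33 + €0.82 = €6.07

€6.07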